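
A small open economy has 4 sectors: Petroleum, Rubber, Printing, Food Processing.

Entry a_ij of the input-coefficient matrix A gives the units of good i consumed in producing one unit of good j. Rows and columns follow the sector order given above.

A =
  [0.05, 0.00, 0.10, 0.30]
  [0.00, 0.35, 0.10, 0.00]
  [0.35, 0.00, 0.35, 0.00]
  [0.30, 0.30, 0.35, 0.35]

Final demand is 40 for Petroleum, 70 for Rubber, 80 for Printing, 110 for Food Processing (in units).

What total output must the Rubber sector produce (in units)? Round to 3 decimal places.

I − A =
  [   0.95     0.00    -0.10    -0.30]
  [   0.00     0.65    -0.10     0.00]
  [  -0.35     0.00     0.65     0.00]
  [  -0.30    -0.30    -0.35     0.65]
Compute the cofactors C_ij = (−1)^(i+j)·(3×3 minor ij) of I−A; the adjugate is their transpose:
adj(I−A) = Cᵀ =
  [ 0.274625   0.058500   0.119500   0.126750]
  [ 0.022750   0.283375   0.052750   0.010500]
  [ 0.147875   0.031500   0.342875   0.068250]
  [ 0.216875   0.174750   0.264125   0.378625]
det(I−A) = Σ_j (I−A)_1j·C_1j = (0.95)(0.274625) + (0.00)(0.022750) + (-0.10)(0.147875) + (-0.30)(0.216875) = 0.18104375
(I − A)⁻¹ = adj(I−A) / det(I−A) ≈
  [   1.5169     0.3231     0.6601     0.7001]
  [   0.1257     1.5652     0.2914     0.0580]
  [   0.8168     0.1740     1.8939     0.3770]
  [   1.1979     0.9652     1.4589     2.0913]
x = (I − A)⁻¹ d = adj(I−A)·d / det(I−A), with det(I−A) = 0.18104375:
  x_1 = (0.274625·40 + 0.058500·70 + 0.119500·80 + 0.126750·110) / 0.18104375 = 38.5825 / 0.18104375 ≈ 213.111
  x_2 = (0.022750·40 + 0.283375·70 + 0.052750·80 + 0.010500·110) / 0.18104375 = 26.12125 / 0.18104375 ≈ 144.281
  x_3 = (0.147875·40 + 0.031500·70 + 0.342875·80 + 0.068250·110) / 0.18104375 = 43.0575 / 0.18104375 ≈ 237.829
  x_4 = (0.216875·40 + 0.174750·70 + 0.264125·80 + 0.378625·110) / 0.18104375 = 83.68625 / 0.18104375 ≈ 462.243

x_2 = 144.281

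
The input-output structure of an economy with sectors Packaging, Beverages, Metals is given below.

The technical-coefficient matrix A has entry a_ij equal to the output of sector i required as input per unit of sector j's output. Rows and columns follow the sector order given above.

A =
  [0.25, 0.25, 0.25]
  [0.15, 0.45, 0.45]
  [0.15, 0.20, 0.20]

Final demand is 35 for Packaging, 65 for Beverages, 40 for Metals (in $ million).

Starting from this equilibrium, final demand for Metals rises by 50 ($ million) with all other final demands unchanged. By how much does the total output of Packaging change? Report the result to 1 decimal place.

Δx_1 = 66.7

I − A =
  [   0.75    -0.25    -0.25]
  [  -0.15     0.55    -0.45]
  [  -0.15    -0.20     0.80]
Cofactors of I−A, C_ij = (−1)^(i+j)·(minor ij) (rows/columns in the sector order above):
  C_11 = (0.55)(0.80) − (-0.45)(-0.20) = 0.3500
  C_12 = −[(-0.15)(0.80) − (-0.45)(-0.15)] = 0.1875
  C_13 = (-0.15)(-0.20) − (0.55)(-0.15) = 0.1125
  C_21 = −[(-0.25)(0.80) − (-0.25)(-0.20)] = 0.2500
  C_22 = (0.75)(0.80) − (-0.25)(-0.15) = 0.5625
  C_23 = −[(0.75)(-0.20) − (-0.25)(-0.15)] = 0.1875
  C_31 = (-0.25)(-0.45) − (-0.25)(0.55) = 0.2500
  C_32 = −[(0.75)(-0.45) − (-0.25)(-0.15)] = 0.3750
  C_33 = (0.75)(0.55) − (-0.25)(-0.15) = 0.3750
det(I−A) = Σ_j (I−A)_1j·C_1j = (0.75)(0.3500) + (-0.25)(0.1875) + (-0.25)(0.1125) = 0.1875
adj(I−A) = Cᵀ =
  [ 0.3500   0.2500   0.2500]
  [ 0.1875   0.5625   0.3750]
  [ 0.1125   0.1875   0.3750]
(I − A)⁻¹ = adj(I−A) / det(I−A) ≈
  [   1.8667     1.3333     1.3333]
  [   1.0000     3.0000     2.0000]
  [   0.6000     1.0000     2.0000]
Δx = (I − A)⁻¹ Δd with Δd having +50 in the Metals component and 0 elsewhere.
So Δx_1 = L_13 · (+50), where L_13 = adj(I−A)_13 / det(I−A) = 0.2500 / 0.1875.
Δx_1 = 0.2500 × (+50) / 0.1875 = 12.50 / 0.1875 ≈ 66.7.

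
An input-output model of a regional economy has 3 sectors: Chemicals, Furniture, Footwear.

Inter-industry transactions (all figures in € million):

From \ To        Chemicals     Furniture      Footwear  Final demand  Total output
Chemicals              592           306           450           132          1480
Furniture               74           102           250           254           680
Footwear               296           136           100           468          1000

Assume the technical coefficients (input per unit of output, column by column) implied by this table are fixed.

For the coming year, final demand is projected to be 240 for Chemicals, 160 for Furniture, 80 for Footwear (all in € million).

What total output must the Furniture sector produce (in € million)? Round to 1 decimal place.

x_2 = 355.8

Technical coefficients a_ij = z_ij / X_j:
  a_11 = 592/1480 = 0.40, a_21 = 74/1480 = 0.05, a_31 = 296/1480 = 0.20
  a_12 = 306/680 = 0.45, a_22 = 102/680 = 0.15, a_32 = 136/680 = 0.20
  a_13 = 450/1000 = 0.45, a_23 = 250/1000 = 0.25, a_33 = 100/1000 = 0.10
I − A =
  [   0.60    -0.45    -0.45]
  [  -0.05     0.85    -0.25]
  [  -0.20    -0.20     0.90]
Cofactors of I−A, C_ij = (−1)^(i+j)·(minor ij) (rows/columns in the sector order above):
  C_11 = (0.85)(0.90) − (-0.25)(-0.20) = 0.7150
  C_12 = −[(-0.05)(0.90) − (-0.25)(-0.20)] = 0.0950
  C_13 = (-0.05)(-0.20) − (0.85)(-0.20) = 0.1800
  C_21 = −[(-0.45)(0.90) − (-0.45)(-0.20)] = 0.4950
  C_22 = (0.60)(0.90) − (-0.45)(-0.20) = 0.4500
  C_23 = −[(0.60)(-0.20) − (-0.45)(-0.20)] = 0.2100
  C_31 = (-0.45)(-0.25) − (-0.45)(0.85) = 0.4950
  C_32 = −[(0.60)(-0.25) − (-0.45)(-0.05)] = 0.1725
  C_33 = (0.60)(0.85) − (-0.45)(-0.05) = 0.4875
det(I−A) = Σ_j (I−A)_1j·C_1j = (0.60)(0.7150) + (-0.45)(0.0950) + (-0.45)(0.1800) = 0.30525
adj(I−A) = Cᵀ =
  [ 0.7150   0.4950   0.4950]
  [ 0.0950   0.4500   0.1725]
  [ 0.1800   0.2100   0.4875]
(I − A)⁻¹ = adj(I−A) / det(I−A) ≈
  [   2.3423     1.6216     1.6216]
  [   0.3112     1.4742     0.5651]
  [   0.5897     0.6880     1.5971]
x = (I − A)⁻¹ d = adj(I−A)·d / det(I−A), with det(I−A) = 0.30525:
  x_1 = (0.7150·240 + 0.4950·160 + 0.4950·80) / 0.30525 = 290.40 / 0.30525 ≈ 951.4
  x_2 = (0.0950·240 + 0.4500·160 + 0.1725·80) / 0.30525 = 108.60 / 0.30525 ≈ 355.8
  x_3 = (0.1800·240 + 0.2100·160 + 0.4875·80) / 0.30525 = 115.80 / 0.30525 ≈ 379.4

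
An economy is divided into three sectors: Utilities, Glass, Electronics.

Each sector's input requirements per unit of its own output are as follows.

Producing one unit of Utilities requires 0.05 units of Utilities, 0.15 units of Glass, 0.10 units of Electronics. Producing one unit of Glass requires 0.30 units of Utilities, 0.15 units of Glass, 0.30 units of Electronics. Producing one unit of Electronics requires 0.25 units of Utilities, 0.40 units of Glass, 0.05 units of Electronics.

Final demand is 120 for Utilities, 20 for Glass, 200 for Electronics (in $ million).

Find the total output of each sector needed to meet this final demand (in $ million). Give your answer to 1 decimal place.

I − A =
  [   0.95    -0.30    -0.25]
  [  -0.15     0.85    -0.40]
  [  -0.10    -0.30     0.95]
Cofactors of I−A, C_ij = (−1)^(i+j)·(minor ij) (rows/columns in the sector order above):
  C_11 = (0.85)(0.95) − (-0.40)(-0.30) = 0.6875
  C_12 = −[(-0.15)(0.95) − (-0.40)(-0.10)] = 0.1825
  C_13 = (-0.15)(-0.30) − (0.85)(-0.10) = 0.1300
  C_21 = −[(-0.30)(0.95) − (-0.25)(-0.30)] = 0.3600
  C_22 = (0.95)(0.95) − (-0.25)(-0.10) = 0.8775
  C_23 = −[(0.95)(-0.30) − (-0.30)(-0.10)] = 0.3150
  C_31 = (-0.30)(-0.40) − (-0.25)(0.85) = 0.3325
  C_32 = −[(0.95)(-0.40) − (-0.25)(-0.15)] = 0.4175
  C_33 = (0.95)(0.85) − (-0.30)(-0.15) = 0.7625
det(I−A) = Σ_j (I−A)_1j·C_1j = (0.95)(0.6875) + (-0.30)(0.1825) + (-0.25)(0.1300) = 0.565875
adj(I−A) = Cᵀ =
  [ 0.6875   0.3600   0.3325]
  [ 0.1825   0.8775   0.4175]
  [ 0.1300   0.3150   0.7625]
(I − A)⁻¹ = adj(I−A) / det(I−A) ≈
  [   1.2149     0.6362     0.5876]
  [   0.3225     1.5507     0.7378]
  [   0.2297     0.5567     1.3475]
x = (I − A)⁻¹ d = adj(I−A)·d / det(I−A), with det(I−A) = 0.565875:
  x_U = (0.6875·120 + 0.3600·20 + 0.3325·200) / 0.565875 = 156.20 / 0.565875 ≈ 276.0
  x_G = (0.1825·120 + 0.8775·20 + 0.4175·200) / 0.565875 = 122.95 / 0.565875 ≈ 217.3
  x_E = (0.1300·120 + 0.3150·20 + 0.7625·200) / 0.565875 = 174.40 / 0.565875 ≈ 308.2

x_U = 276.0, x_G = 217.3, x_E = 308.2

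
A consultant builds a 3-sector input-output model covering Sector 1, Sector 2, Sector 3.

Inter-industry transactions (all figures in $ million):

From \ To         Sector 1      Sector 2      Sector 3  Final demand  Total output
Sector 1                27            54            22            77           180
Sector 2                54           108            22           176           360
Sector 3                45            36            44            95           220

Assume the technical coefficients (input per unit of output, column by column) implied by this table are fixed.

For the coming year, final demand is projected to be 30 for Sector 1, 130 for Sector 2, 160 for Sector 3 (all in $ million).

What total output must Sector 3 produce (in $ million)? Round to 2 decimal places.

x_3 = 270.29

Technical coefficients a_ij = z_ij / X_j:
  a_11 = 27/180 = 0.15, a_21 = 54/180 = 0.30, a_31 = 45/180 = 0.25
  a_12 = 54/360 = 0.15, a_22 = 108/360 = 0.30, a_32 = 36/360 = 0.10
  a_13 = 22/220 = 0.10, a_23 = 22/220 = 0.10, a_33 = 44/220 = 0.20
I − A =
  [   0.85    -0.15    -0.10]
  [  -0.30     0.70    -0.10]
  [  -0.25    -0.10     0.80]
Cofactors of I−A, C_ij = (−1)^(i+j)·(minor ij) (rows/columns in the sector order above):
  C_11 = (0.70)(0.80) − (-0.10)(-0.10) = 0.5500
  C_12 = −[(-0.30)(0.80) − (-0.10)(-0.25)] = 0.2650
  C_13 = (-0.30)(-0.10) − (0.70)(-0.25) = 0.2050
  C_21 = −[(-0.15)(0.80) − (-0.10)(-0.10)] = 0.1300
  C_22 = (0.85)(0.80) − (-0.10)(-0.25) = 0.6550
  C_23 = −[(0.85)(-0.10) − (-0.15)(-0.25)] = 0.1225
  C_31 = (-0.15)(-0.10) − (-0.10)(0.70) = 0.0850
  C_32 = −[(0.85)(-0.10) − (-0.10)(-0.30)] = 0.1150
  C_33 = (0.85)(0.70) − (-0.15)(-0.30) = 0.5500
det(I−A) = Σ_j (I−A)_1j·C_1j = (0.85)(0.5500) + (-0.15)(0.2650) + (-0.10)(0.2050) = 0.40725
adj(I−A) = Cᵀ =
  [ 0.5500   0.1300   0.0850]
  [ 0.2650   0.6550   0.1150]
  [ 0.2050   0.1225   0.5500]
(I − A)⁻¹ = adj(I−A) / det(I−A) ≈
  [   1.3505     0.3192     0.2087]
  [   0.6507     1.6083     0.2824]
  [   0.5034     0.3008     1.3505]
x = (I − A)⁻¹ d = adj(I−A)·d / det(I−A), with det(I−A) = 0.40725:
  x_1 = (0.5500·30 + 0.1300·130 + 0.0850·160) / 0.40725 = 47.00 / 0.40725 ≈ 115.41
  x_2 = (0.2650·30 + 0.6550·130 + 0.1150·160) / 0.40725 = 111.50 / 0.40725 ≈ 273.79
  x_3 = (0.2050·30 + 0.1225·130 + 0.5500·160) / 0.40725 = 110.075 / 0.40725 ≈ 270.29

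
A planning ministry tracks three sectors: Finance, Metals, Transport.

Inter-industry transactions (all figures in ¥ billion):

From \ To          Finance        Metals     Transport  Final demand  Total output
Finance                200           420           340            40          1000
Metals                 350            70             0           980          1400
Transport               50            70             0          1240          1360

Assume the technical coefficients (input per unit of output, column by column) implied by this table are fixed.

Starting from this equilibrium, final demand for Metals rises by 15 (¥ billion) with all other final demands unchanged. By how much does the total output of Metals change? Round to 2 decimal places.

Technical coefficients a_ij = z_ij / X_j:
  a_11 = 200/1000 = 0.20, a_21 = 350/1000 = 0.35, a_31 = 50/1000 = 0.05
  a_12 = 420/1400 = 0.30, a_22 = 70/1400 = 0.05, a_32 = 70/1400 = 0.05
  a_13 = 340/1360 = 0.25, a_23 = 0/1360 = 0.00, a_33 = 0/1360 = 0.00
I − A =
  [   0.80    -0.30    -0.25]
  [  -0.35     0.95     0.00]
  [  -0.05    -0.05     1.00]
Cofactors of I−A, C_ij = (−1)^(i+j)·(minor ij) (rows/columns in the sector order above):
  C_11 = (0.95)(1.00) − (0.00)(-0.05) = 0.9500
  C_12 = −[(-0.35)(1.00) − (0.00)(-0.05)] = 0.3500
  C_13 = (-0.35)(-0.05) − (0.95)(-0.05) = 0.0650
  C_21 = −[(-0.30)(1.00) − (-0.25)(-0.05)] = 0.3125
  C_22 = (0.80)(1.00) − (-0.25)(-0.05) = 0.7875
  C_23 = −[(0.80)(-0.05) − (-0.30)(-0.05)] = 0.0550
  C_31 = (-0.30)(0.00) − (-0.25)(0.95) = 0.2375
  C_32 = −[(0.80)(0.00) − (-0.25)(-0.35)] = 0.0875
  C_33 = (0.80)(0.95) − (-0.30)(-0.35) = 0.6550
det(I−A) = Σ_j (I−A)_1j·C_1j = (0.80)(0.9500) + (-0.30)(0.3500) + (-0.25)(0.0650) = 0.63875
adj(I−A) = Cᵀ =
  [ 0.9500   0.3125   0.2375]
  [ 0.3500   0.7875   0.0875]
  [ 0.0650   0.0550   0.6550]
(I − A)⁻¹ = adj(I−A) / det(I−A) ≈
  [   1.4873     0.4892     0.3718]
  [   0.5479     1.2329     0.1370]
  [   0.1018     0.0861     1.0254]
Δx = (I − A)⁻¹ Δd with Δd having +15 in the Metals component and 0 elsewhere.
So Δx_2 = L_22 · (+15), where L_22 = adj(I−A)_22 / det(I−A) = 0.7875 / 0.63875.
Δx_2 = 0.7875 × (+15) / 0.63875 = 11.8125 / 0.63875 ≈ 18.49.

Δx_2 = 18.49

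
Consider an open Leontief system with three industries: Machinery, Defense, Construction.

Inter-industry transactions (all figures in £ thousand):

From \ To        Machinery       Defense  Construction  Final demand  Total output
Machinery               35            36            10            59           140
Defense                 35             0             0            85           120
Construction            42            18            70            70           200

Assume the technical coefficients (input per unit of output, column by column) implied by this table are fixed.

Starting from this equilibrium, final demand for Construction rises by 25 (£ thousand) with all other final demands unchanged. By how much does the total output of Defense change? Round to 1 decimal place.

Technical coefficients a_ij = z_ij / X_j:
  a_MM = 35/140 = 0.25, a_DM = 35/140 = 0.25, a_CM = 42/140 = 0.30
  a_MD = 36/120 = 0.30, a_DD = 0/120 = 0.00, a_CD = 18/120 = 0.15
  a_MC = 10/200 = 0.05, a_DC = 0/200 = 0.00, a_CC = 70/200 = 0.35
I − A =
  [   0.75    -0.30    -0.05]
  [  -0.25     1.00     0.00]
  [  -0.30    -0.15     0.65]
Cofactors of I−A, C_ij = (−1)^(i+j)·(minor ij) (rows/columns in the sector order above):
  C_11 = (1.00)(0.65) − (0.00)(-0.15) = 0.6500
  C_12 = −[(-0.25)(0.65) − (0.00)(-0.30)] = 0.1625
  C_13 = (-0.25)(-0.15) − (1.00)(-0.30) = 0.3375
  C_21 = −[(-0.30)(0.65) − (-0.05)(-0.15)] = 0.2025
  C_22 = (0.75)(0.65) − (-0.05)(-0.30) = 0.4725
  C_23 = −[(0.75)(-0.15) − (-0.30)(-0.30)] = 0.2025
  C_31 = (-0.30)(0.00) − (-0.05)(1.00) = 0.0500
  C_32 = −[(0.75)(0.00) − (-0.05)(-0.25)] = 0.0125
  C_33 = (0.75)(1.00) − (-0.30)(-0.25) = 0.6750
det(I−A) = Σ_j (I−A)_1j·C_1j = (0.75)(0.6500) + (-0.30)(0.1625) + (-0.05)(0.3375) = 0.421875
adj(I−A) = Cᵀ =
  [ 0.6500   0.2025   0.0500]
  [ 0.1625   0.4725   0.0125]
  [ 0.3375   0.2025   0.6750]
(I − A)⁻¹ = adj(I−A) / det(I−A) ≈
  [   1.5407     0.4800     0.1185]
  [   0.3852     1.1200     0.0296]
  [   0.8000     0.4800     1.6000]
Δx = (I − A)⁻¹ Δd with Δd having +25 in the Construction component and 0 elsewhere.
So Δx_D = L_DC · (+25), where L_DC = adj(I−A)_DC / det(I−A) = 0.0125 / 0.421875.
Δx_D = 0.0125 × (+25) / 0.421875 = 0.3125 / 0.421875 ≈ 0.7.

Δx_D = 0.7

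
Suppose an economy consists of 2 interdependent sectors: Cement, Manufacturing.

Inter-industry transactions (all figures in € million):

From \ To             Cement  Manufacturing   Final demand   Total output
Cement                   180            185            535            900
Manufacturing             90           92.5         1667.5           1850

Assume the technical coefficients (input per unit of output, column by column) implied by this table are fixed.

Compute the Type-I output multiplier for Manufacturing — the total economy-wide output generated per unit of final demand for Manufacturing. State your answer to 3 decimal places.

Technical coefficients a_ij = z_ij / X_j:
  a_11 = 180/900 = 0.20, a_21 = 90/900 = 0.10
  a_12 = 185/1850 = 0.10, a_22 = 92.5/1850 = 0.05
I − A =
  [   0.80    -0.10]
  [  -0.10     0.95]
det(I−A) = (0.80)(0.95) − (-0.10)(-0.10) = 0.7500
adj(I−A) = [[0.95, 0.10], [0.10, 0.80]]
(I − A)⁻¹ = adj(I−A) / det(I−A) ≈
  [   1.2667     0.1333]
  [   0.1333     1.0667]
The output multiplier for sector j is the column-j sum of the Leontief inverse (I − A)⁻¹ = adj(I−A) / det(I−A).
Column 2 of adj(I−A): (0.10, 0.80); det(I−A) = 0.7500.
m_2 = (0.10 + 0.80) / 0.7500 = 0.90 / 0.7500 = 1.200.

m_2 = 1.200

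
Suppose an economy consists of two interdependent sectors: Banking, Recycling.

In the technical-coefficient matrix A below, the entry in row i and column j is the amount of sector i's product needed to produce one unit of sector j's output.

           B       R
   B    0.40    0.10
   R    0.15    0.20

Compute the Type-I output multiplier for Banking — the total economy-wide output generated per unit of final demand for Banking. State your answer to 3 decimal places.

I − A =
  [   0.60    -0.10]
  [  -0.15     0.80]
det(I−A) = (0.60)(0.80) − (-0.10)(-0.15) = 0.4650
adj(I−A) = [[0.80, 0.10], [0.15, 0.60]]
(I − A)⁻¹ = adj(I−A) / det(I−A) ≈
  [   1.7204     0.2151]
  [   0.3226     1.2903]
The output multiplier for sector j is the column-j sum of the Leontief inverse (I − A)⁻¹ = adj(I−A) / det(I−A).
Column B of adj(I−A): (0.80, 0.15); det(I−A) = 0.4650.
m_B = (0.80 + 0.15) / 0.4650 = 0.95 / 0.4650 ≈ 2.043.

m_B = 2.043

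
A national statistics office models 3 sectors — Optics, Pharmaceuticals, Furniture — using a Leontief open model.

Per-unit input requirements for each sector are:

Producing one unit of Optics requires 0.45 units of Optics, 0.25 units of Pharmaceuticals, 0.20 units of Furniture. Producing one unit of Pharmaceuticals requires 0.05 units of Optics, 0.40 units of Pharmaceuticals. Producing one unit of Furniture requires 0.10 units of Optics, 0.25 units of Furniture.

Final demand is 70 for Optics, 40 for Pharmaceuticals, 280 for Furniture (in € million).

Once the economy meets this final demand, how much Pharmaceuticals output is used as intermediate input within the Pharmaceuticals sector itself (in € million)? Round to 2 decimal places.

I − A =
  [   0.55    -0.05    -0.10]
  [  -0.25     0.60     0.00]
  [  -0.20     0.00     0.75]
Cofactors of I−A, C_ij = (−1)^(i+j)·(minor ij) (rows/columns in the sector order above):
  C_11 = (0.60)(0.75) − (0.00)(0.00) = 0.4500
  C_12 = −[(-0.25)(0.75) − (0.00)(-0.20)] = 0.1875
  C_13 = (-0.25)(0.00) − (0.60)(-0.20) = 0.1200
  C_21 = −[(-0.05)(0.75) − (-0.10)(0.00)] = 0.0375
  C_22 = (0.55)(0.75) − (-0.10)(-0.20) = 0.3925
  C_23 = −[(0.55)(0.00) − (-0.05)(-0.20)] = 0.0100
  C_31 = (-0.05)(0.00) − (-0.10)(0.60) = 0.0600
  C_32 = −[(0.55)(0.00) − (-0.10)(-0.25)] = 0.0250
  C_33 = (0.55)(0.60) − (-0.05)(-0.25) = 0.3175
det(I−A) = Σ_j (I−A)_1j·C_1j = (0.55)(0.4500) + (-0.05)(0.1875) + (-0.10)(0.1200) = 0.226125
adj(I−A) = Cᵀ =
  [ 0.4500   0.0375   0.0600]
  [ 0.1875   0.3925   0.0250]
  [ 0.1200   0.0100   0.3175]
(I − A)⁻¹ = adj(I−A) / det(I−A) ≈
  [   1.9900     0.1658     0.2653]
  [   0.8292     1.7358     0.1106]
  [   0.5307     0.0442     1.4041]
First solve x = (I − A)⁻¹ d = adj(I−A)·d / det(I−A); in particular x_P = (0.1875·70 + 0.3925·40 + 0.0250·280) / 0.226125 = 35.825 / 0.226125 ≈ 158.4301.
Intermediate flow from P to P: z_PP = a_PP · x_P = 0.40 × 35.825 / 0.226125 = 14.33 / 0.226125 ≈ 63.37.

z_PP = 63.37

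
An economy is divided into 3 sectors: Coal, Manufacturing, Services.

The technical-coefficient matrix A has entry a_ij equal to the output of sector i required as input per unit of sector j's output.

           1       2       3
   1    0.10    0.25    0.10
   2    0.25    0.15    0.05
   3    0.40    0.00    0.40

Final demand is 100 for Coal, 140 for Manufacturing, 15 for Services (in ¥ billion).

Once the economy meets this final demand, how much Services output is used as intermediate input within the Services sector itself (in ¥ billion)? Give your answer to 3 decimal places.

I − A =
  [   0.90    -0.25    -0.10]
  [  -0.25     0.85    -0.05]
  [  -0.40     0.00     0.60]
Cofactors of I−A, C_ij = (−1)^(i+j)·(minor ij) (rows/columns in the sector order above):
  C_11 = (0.85)(0.60) − (-0.05)(0.00) = 0.5100
  C_12 = −[(-0.25)(0.60) − (-0.05)(-0.40)] = 0.1700
  C_13 = (-0.25)(0.00) − (0.85)(-0.40) = 0.3400
  C_21 = −[(-0.25)(0.60) − (-0.10)(0.00)] = 0.1500
  C_22 = (0.90)(0.60) − (-0.10)(-0.40) = 0.5000
  C_23 = −[(0.90)(0.00) − (-0.25)(-0.40)] = 0.1000
  C_31 = (-0.25)(-0.05) − (-0.10)(0.85) = 0.0975
  C_32 = −[(0.90)(-0.05) − (-0.10)(-0.25)] = 0.0700
  C_33 = (0.90)(0.85) − (-0.25)(-0.25) = 0.7025
det(I−A) = Σ_j (I−A)_1j·C_1j = (0.90)(0.5100) + (-0.25)(0.1700) + (-0.10)(0.3400) = 0.3825
adj(I−A) = Cᵀ =
  [ 0.5100   0.1500   0.0975]
  [ 0.1700   0.5000   0.0700]
  [ 0.3400   0.1000   0.7025]
(I − A)⁻¹ = adj(I−A) / det(I−A) ≈
  [   1.3333     0.3922     0.2549]
  [   0.4444     1.3072     0.1830]
  [   0.8889     0.2614     1.8366]
First solve x = (I − A)⁻¹ d = adj(I−A)·d / det(I−A); in particular x_3 = (0.3400·100 + 0.1000·140 + 0.7025·15) / 0.3825 = 58.5375 / 0.3825 ≈ 153.03922.
Intermediate flow from 3 to 3: z_33 = a_33 · x_3 = 0.40 × 58.5375 / 0.3825 = 23.415 / 0.3825 ≈ 61.216.

z_33 = 61.216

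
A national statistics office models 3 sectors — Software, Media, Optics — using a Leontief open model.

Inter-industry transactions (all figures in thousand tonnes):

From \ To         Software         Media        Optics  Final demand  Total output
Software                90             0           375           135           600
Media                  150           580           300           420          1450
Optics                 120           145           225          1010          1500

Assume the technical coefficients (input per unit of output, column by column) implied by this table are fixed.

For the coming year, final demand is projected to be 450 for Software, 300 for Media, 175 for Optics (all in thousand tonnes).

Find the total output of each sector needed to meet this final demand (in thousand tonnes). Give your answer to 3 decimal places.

Technical coefficients a_ij = z_ij / X_j:
  a_11 = 90/600 = 0.15, a_21 = 150/600 = 0.25, a_31 = 120/600 = 0.20
  a_12 = 0/1450 = 0.00, a_22 = 580/1450 = 0.40, a_32 = 145/1450 = 0.10
  a_13 = 375/1500 = 0.25, a_23 = 300/1500 = 0.20, a_33 = 225/1500 = 0.15
I − A =
  [   0.85     0.00    -0.25]
  [  -0.25     0.60    -0.20]
  [  -0.20    -0.10     0.85]
Cofactors of I−A, C_ij = (−1)^(i+j)·(minor ij) (rows/columns in the sector order above):
  C_11 = (0.60)(0.85) − (-0.20)(-0.10) = 0.4900
  C_12 = −[(-0.25)(0.85) − (-0.20)(-0.20)] = 0.2525
  C_13 = (-0.25)(-0.10) − (0.60)(-0.20) = 0.1450
  C_21 = −[(0.00)(0.85) − (-0.25)(-0.10)] = 0.0250
  C_22 = (0.85)(0.85) − (-0.25)(-0.20) = 0.6725
  C_23 = −[(0.85)(-0.10) − (0.00)(-0.20)] = 0.0850
  C_31 = (0.00)(-0.20) − (-0.25)(0.60) = 0.1500
  C_32 = −[(0.85)(-0.20) − (-0.25)(-0.25)] = 0.2325
  C_33 = (0.85)(0.60) − (0.00)(-0.25) = 0.5100
det(I−A) = Σ_j (I−A)_1j·C_1j = (0.85)(0.4900) + (0.00)(0.2525) + (-0.25)(0.1450) = 0.38025
adj(I−A) = Cᵀ =
  [ 0.4900   0.0250   0.1500]
  [ 0.2525   0.6725   0.2325]
  [ 0.1450   0.0850   0.5100]
(I − A)⁻¹ = adj(I−A) / det(I−A) ≈
  [   1.2886     0.0657     0.3945]
  [   0.6640     1.7686     0.6114]
  [   0.3813     0.2235     1.3412]
x = (I − A)⁻¹ d = adj(I−A)·d / det(I−A), with det(I−A) = 0.38025:
  x_1 = (0.4900·450 + 0.0250·300 + 0.1500·175) / 0.38025 = 254.25 / 0.38025 ≈ 668.639
  x_2 = (0.2525·450 + 0.6725·300 + 0.2325·175) / 0.38025 = 356.0625 / 0.38025 ≈ 936.391
  x_3 = (0.1450·450 + 0.0850·300 + 0.5100·175) / 0.38025 = 180.00 / 0.38025 ≈ 473.373

x_1 = 668.639, x_2 = 936.391, x_3 = 473.373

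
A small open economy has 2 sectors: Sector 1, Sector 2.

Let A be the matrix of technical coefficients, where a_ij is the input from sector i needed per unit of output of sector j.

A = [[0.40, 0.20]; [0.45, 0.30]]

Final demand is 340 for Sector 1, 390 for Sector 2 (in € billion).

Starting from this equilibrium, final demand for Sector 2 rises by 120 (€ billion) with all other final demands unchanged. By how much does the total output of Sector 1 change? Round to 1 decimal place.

Δx_1 = 72.7

I − A =
  [   0.60    -0.20]
  [  -0.45     0.70]
det(I−A) = (0.60)(0.70) − (-0.20)(-0.45) = 0.3300
adj(I−A) = [[0.70, 0.20], [0.45, 0.60]]
(I − A)⁻¹ = adj(I−A) / det(I−A) ≈
  [   2.1212     0.6061]
  [   1.3636     1.8182]
Δx = (I − A)⁻¹ Δd with Δd having +120 in the Sector 2 component and 0 elsewhere.
So Δx_1 = L_12 · (+120), where L_12 = adj(I−A)_12 / det(I−A) = 0.20 / 0.3300.
Δx_1 = 0.20 × (+120) / 0.3300 = 24.00 / 0.3300 ≈ 72.7.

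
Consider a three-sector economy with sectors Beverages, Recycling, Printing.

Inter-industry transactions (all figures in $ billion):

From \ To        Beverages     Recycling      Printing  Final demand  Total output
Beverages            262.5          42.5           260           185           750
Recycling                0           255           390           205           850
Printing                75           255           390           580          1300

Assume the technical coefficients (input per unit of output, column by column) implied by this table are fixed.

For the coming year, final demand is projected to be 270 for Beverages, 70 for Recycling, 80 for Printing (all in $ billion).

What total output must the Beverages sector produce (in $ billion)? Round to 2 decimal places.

Technical coefficients a_ij = z_ij / X_j:
  a_BB = 262.5/750 = 0.35, a_RB = 0/750 = 0.00, a_PB = 75/750 = 0.10
  a_BR = 42.5/850 = 0.05, a_RR = 255/850 = 0.30, a_PR = 255/850 = 0.30
  a_BP = 260/1300 = 0.20, a_RP = 390/1300 = 0.30, a_PP = 390/1300 = 0.30
I − A =
  [   0.65    -0.05    -0.20]
  [   0.00     0.70    -0.30]
  [  -0.10    -0.30     0.70]
Cofactors of I−A, C_ij = (−1)^(i+j)·(minor ij) (rows/columns in the sector order above):
  C_11 = (0.70)(0.70) − (-0.30)(-0.30) = 0.4000
  C_12 = −[(0.00)(0.70) − (-0.30)(-0.10)] = 0.0300
  C_13 = (0.00)(-0.30) − (0.70)(-0.10) = 0.0700
  C_21 = −[(-0.05)(0.70) − (-0.20)(-0.30)] = 0.0950
  C_22 = (0.65)(0.70) − (-0.20)(-0.10) = 0.4350
  C_23 = −[(0.65)(-0.30) − (-0.05)(-0.10)] = 0.2000
  C_31 = (-0.05)(-0.30) − (-0.20)(0.70) = 0.1550
  C_32 = −[(0.65)(-0.30) − (-0.20)(0.00)] = 0.1950
  C_33 = (0.65)(0.70) − (-0.05)(0.00) = 0.4550
det(I−A) = Σ_j (I−A)_1j·C_1j = (0.65)(0.4000) + (-0.05)(0.0300) + (-0.20)(0.0700) = 0.2445
adj(I−A) = Cᵀ =
  [ 0.4000   0.0950   0.1550]
  [ 0.0300   0.4350   0.1950]
  [ 0.0700   0.2000   0.4550]
(I − A)⁻¹ = adj(I−A) / det(I−A) ≈
  [   1.6360     0.3885     0.6339]
  [   0.1227     1.7791     0.7975]
  [   0.2863     0.8180     1.8609]
x = (I − A)⁻¹ d = adj(I−A)·d / det(I−A), with det(I−A) = 0.2445:
  x_B = (0.4000·270 + 0.0950·70 + 0.1550·80) / 0.2445 = 127.05 / 0.2445 ≈ 519.63
  x_R = (0.0300·270 + 0.4350·70 + 0.1950·80) / 0.2445 = 54.15 / 0.2445 ≈ 221.47
  x_P = (0.0700·270 + 0.2000·70 + 0.4550·80) / 0.2445 = 69.30 / 0.2445 ≈ 283.44

x_B = 519.63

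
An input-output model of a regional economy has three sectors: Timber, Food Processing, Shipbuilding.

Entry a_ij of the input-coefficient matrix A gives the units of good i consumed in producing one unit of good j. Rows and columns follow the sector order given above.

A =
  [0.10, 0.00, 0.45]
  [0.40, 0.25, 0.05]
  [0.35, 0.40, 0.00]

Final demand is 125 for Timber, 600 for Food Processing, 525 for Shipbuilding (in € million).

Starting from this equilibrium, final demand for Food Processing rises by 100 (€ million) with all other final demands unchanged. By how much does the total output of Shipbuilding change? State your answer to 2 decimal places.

I − A =
  [   0.90     0.00    -0.45]
  [  -0.40     0.75    -0.05]
  [  -0.35    -0.40     1.00]
Cofactors of I−A, C_ij = (−1)^(i+j)·(minor ij) (rows/columns in the sector order above):
  C_11 = (0.75)(1.00) − (-0.05)(-0.40) = 0.7300
  C_12 = −[(-0.40)(1.00) − (-0.05)(-0.35)] = 0.4175
  C_13 = (-0.40)(-0.40) − (0.75)(-0.35) = 0.4225
  C_21 = −[(0.00)(1.00) − (-0.45)(-0.40)] = 0.1800
  C_22 = (0.90)(1.00) − (-0.45)(-0.35) = 0.7425
  C_23 = −[(0.90)(-0.40) − (0.00)(-0.35)] = 0.3600
  C_31 = (0.00)(-0.05) − (-0.45)(0.75) = 0.3375
  C_32 = −[(0.90)(-0.05) − (-0.45)(-0.40)] = 0.2250
  C_33 = (0.90)(0.75) − (0.00)(-0.40) = 0.6750
det(I−A) = Σ_j (I−A)_1j·C_1j = (0.90)(0.7300) + (0.00)(0.4175) + (-0.45)(0.4225) = 0.466875
adj(I−A) = Cᵀ =
  [ 0.7300   0.1800   0.3375]
  [ 0.4175   0.7425   0.2250]
  [ 0.4225   0.3600   0.6750]
(I − A)⁻¹ = adj(I−A) / det(I−A) ≈
  [   1.5636     0.3855     0.7229]
  [   0.8942     1.5904     0.4819]
  [   0.9050     0.7711     1.4458]
Δx = (I − A)⁻¹ Δd with Δd having +100 in the Food Processing component and 0 elsewhere.
So Δx_S = L_SF · (+100), where L_SF = adj(I−A)_SF / det(I−A) = 0.3600 / 0.466875.
Δx_S = 0.3600 × (+100) / 0.466875 = 36.00 / 0.466875 ≈ 77.11.

Δx_S = 77.11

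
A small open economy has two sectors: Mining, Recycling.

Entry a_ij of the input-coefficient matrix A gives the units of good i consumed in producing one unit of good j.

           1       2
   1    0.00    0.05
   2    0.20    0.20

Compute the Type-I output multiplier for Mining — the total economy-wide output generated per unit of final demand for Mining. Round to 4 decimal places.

m_1 = 1.2658

I − A =
  [   1.00    -0.05]
  [  -0.20     0.80]
det(I−A) = (1.00)(0.80) − (-0.05)(-0.20) = 0.7900
adj(I−A) = [[0.80, 0.05], [0.20, 1.00]]
(I − A)⁻¹ = adj(I−A) / det(I−A) ≈
  [   1.01266     0.06329]
  [   0.25316     1.26582]
The output multiplier for sector j is the column-j sum of the Leontief inverse (I − A)⁻¹ = adj(I−A) / det(I−A).
Column 1 of adj(I−A): (0.80, 0.20); det(I−A) = 0.7900.
m_1 = (0.80 + 0.20) / 0.7900 = 1.00 / 0.7900 ≈ 1.2658.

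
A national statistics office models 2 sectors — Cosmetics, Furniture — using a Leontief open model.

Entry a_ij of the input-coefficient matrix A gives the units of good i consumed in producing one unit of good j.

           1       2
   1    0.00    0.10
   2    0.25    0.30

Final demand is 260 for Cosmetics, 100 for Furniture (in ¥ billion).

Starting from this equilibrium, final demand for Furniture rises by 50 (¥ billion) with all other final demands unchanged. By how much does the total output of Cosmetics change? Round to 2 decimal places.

Δx_1 = 7.41

I − A =
  [   1.00    -0.10]
  [  -0.25     0.70]
det(I−A) = (1.00)(0.70) − (-0.10)(-0.25) = 0.6750
adj(I−A) = [[0.70, 0.10], [0.25, 1.00]]
(I − A)⁻¹ = adj(I−A) / det(I−A) ≈
  [   1.0370     0.1481]
  [   0.3704     1.4815]
Δx = (I − A)⁻¹ Δd with Δd having +50 in the Furniture component and 0 elsewhere.
So Δx_1 = L_12 · (+50), where L_12 = adj(I−A)_12 / det(I−A) = 0.10 / 0.6750.
Δx_1 = 0.10 × (+50) / 0.6750 = 5.00 / 0.6750 ≈ 7.41.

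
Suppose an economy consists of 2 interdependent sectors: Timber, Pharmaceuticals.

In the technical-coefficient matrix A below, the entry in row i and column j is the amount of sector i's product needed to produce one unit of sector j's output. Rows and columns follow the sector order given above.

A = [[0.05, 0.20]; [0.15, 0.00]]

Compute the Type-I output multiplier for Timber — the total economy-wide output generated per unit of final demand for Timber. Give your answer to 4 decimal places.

I − A =
  [   0.95    -0.20]
  [  -0.15     1.00]
det(I−A) = (0.95)(1.00) − (-0.20)(-0.15) = 0.9200
adj(I−A) = [[1.00, 0.20], [0.15, 0.95]]
(I − A)⁻¹ = adj(I−A) / det(I−A) ≈
  [   1.08696     0.21739]
  [   0.16304     1.03261]
The output multiplier for sector j is the column-j sum of the Leontief inverse (I − A)⁻¹ = adj(I−A) / det(I−A).
Column T of adj(I−A): (1.00, 0.15); det(I−A) = 0.9200.
m_T = (1.00 + 0.15) / 0.9200 = 1.15 / 0.9200 = 1.2500.

m_T = 1.2500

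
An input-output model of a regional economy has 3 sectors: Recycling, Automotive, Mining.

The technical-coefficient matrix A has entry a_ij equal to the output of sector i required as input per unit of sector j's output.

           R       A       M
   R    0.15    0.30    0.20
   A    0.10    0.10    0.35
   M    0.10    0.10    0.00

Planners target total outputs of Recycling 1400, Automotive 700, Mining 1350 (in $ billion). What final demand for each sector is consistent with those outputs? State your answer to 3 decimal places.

I − A =
  [   0.85    -0.30    -0.20]
  [  -0.10     0.90    -0.35]
  [  -0.10    -0.10     1.00]
d = (I − A) x:
  d_R = (+0.85)·1400 + (-0.30)·700 + (-0.20)·1350 = 710.000
  d_A = (-0.10)·1400 + (+0.90)·700 + (-0.35)·1350 = 17.500
  d_M = (-0.10)·1400 + (-0.10)·700 + (+1.00)·1350 = 1140.000

d_R = 710.000, d_A = 17.500, d_M = 1140.000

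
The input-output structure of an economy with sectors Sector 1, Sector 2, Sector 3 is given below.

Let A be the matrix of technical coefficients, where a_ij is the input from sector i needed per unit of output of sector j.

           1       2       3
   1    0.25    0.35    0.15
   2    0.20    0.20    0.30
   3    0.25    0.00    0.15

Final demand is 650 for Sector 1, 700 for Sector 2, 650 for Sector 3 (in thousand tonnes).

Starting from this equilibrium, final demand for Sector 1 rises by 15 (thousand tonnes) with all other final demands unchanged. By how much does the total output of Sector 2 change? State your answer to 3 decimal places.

I − A =
  [   0.75    -0.35    -0.15]
  [  -0.20     0.80    -0.30]
  [  -0.25     0.00     0.85]
Cofactors of I−A, C_ij = (−1)^(i+j)·(minor ij) (rows/columns in the sector order above):
  C_11 = (0.80)(0.85) − (-0.30)(0.00) = 0.6800
  C_12 = −[(-0.20)(0.85) − (-0.30)(-0.25)] = 0.2450
  C_13 = (-0.20)(0.00) − (0.80)(-0.25) = 0.2000
  C_21 = −[(-0.35)(0.85) − (-0.15)(0.00)] = 0.2975
  C_22 = (0.75)(0.85) − (-0.15)(-0.25) = 0.6000
  C_23 = −[(0.75)(0.00) − (-0.35)(-0.25)] = 0.0875
  C_31 = (-0.35)(-0.30) − (-0.15)(0.80) = 0.2250
  C_32 = −[(0.75)(-0.30) − (-0.15)(-0.20)] = 0.2550
  C_33 = (0.75)(0.80) − (-0.35)(-0.20) = 0.5300
det(I−A) = Σ_j (I−A)_1j·C_1j = (0.75)(0.6800) + (-0.35)(0.2450) + (-0.15)(0.2000) = 0.39425
adj(I−A) = Cᵀ =
  [ 0.6800   0.2975   0.2250]
  [ 0.2450   0.6000   0.2550]
  [ 0.2000   0.0875   0.5300]
(I − A)⁻¹ = adj(I−A) / det(I−A) ≈
  [   1.7248     0.7546     0.5707]
  [   0.6214     1.5219     0.6468]
  [   0.5073     0.2219     1.3443]
Δx = (I − A)⁻¹ Δd with Δd having +15 in the Sector 1 component and 0 elsewhere.
So Δx_2 = L_21 · (+15), where L_21 = adj(I−A)_21 / det(I−A) = 0.2450 / 0.39425.
Δx_2 = 0.2450 × (+15) / 0.39425 = 3.675 / 0.39425 ≈ 9.321.

Δx_2 = 9.321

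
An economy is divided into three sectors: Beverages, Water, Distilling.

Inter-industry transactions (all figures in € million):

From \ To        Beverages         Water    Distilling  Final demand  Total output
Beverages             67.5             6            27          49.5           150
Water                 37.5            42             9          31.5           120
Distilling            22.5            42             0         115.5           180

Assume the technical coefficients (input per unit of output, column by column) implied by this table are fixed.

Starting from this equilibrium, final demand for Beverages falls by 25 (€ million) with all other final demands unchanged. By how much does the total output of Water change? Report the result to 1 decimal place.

Δx_W = -21.0

Technical coefficients a_ij = z_ij / X_j:
  a_BB = 67.5/150 = 0.45, a_WB = 37.5/150 = 0.25, a_DB = 22.5/150 = 0.15
  a_BW = 6/120 = 0.05, a_WW = 42/120 = 0.35, a_DW = 42/120 = 0.35
  a_BD = 27/180 = 0.15, a_WD = 9/180 = 0.05, a_DD = 0/180 = 0.00
I − A =
  [   0.55    -0.05    -0.15]
  [  -0.25     0.65    -0.05]
  [  -0.15    -0.35     1.00]
Cofactors of I−A, C_ij = (−1)^(i+j)·(minor ij) (rows/columns in the sector order above):
  C_11 = (0.65)(1.00) − (-0.05)(-0.35) = 0.6325
  C_12 = −[(-0.25)(1.00) − (-0.05)(-0.15)] = 0.2575
  C_13 = (-0.25)(-0.35) − (0.65)(-0.15) = 0.1850
  C_21 = −[(-0.05)(1.00) − (-0.15)(-0.35)] = 0.1025
  C_22 = (0.55)(1.00) − (-0.15)(-0.15) = 0.5275
  C_23 = −[(0.55)(-0.35) − (-0.05)(-0.15)] = 0.2000
  C_31 = (-0.05)(-0.05) − (-0.15)(0.65) = 0.1000
  C_32 = −[(0.55)(-0.05) − (-0.15)(-0.25)] = 0.0650
  C_33 = (0.55)(0.65) − (-0.05)(-0.25) = 0.3450
det(I−A) = Σ_j (I−A)_1j·C_1j = (0.55)(0.6325) + (-0.05)(0.2575) + (-0.15)(0.1850) = 0.30725
adj(I−A) = Cᵀ =
  [ 0.6325   0.1025   0.1000]
  [ 0.2575   0.5275   0.0650]
  [ 0.1850   0.2000   0.3450]
(I − A)⁻¹ = adj(I−A) / det(I−A) ≈
  [   2.0586     0.3336     0.3255]
  [   0.8381     1.7168     0.2116]
  [   0.6021     0.6509     1.1229]
Δx = (I − A)⁻¹ Δd with Δd having -25 in the Beverages component and 0 elsewhere.
So Δx_W = L_WB · (-25), where L_WB = adj(I−A)_WB / det(I−A) = 0.2575 / 0.30725.
Δx_W = 0.2575 × (-25) / 0.30725 = -6.4375 / 0.30725 ≈ -21.0.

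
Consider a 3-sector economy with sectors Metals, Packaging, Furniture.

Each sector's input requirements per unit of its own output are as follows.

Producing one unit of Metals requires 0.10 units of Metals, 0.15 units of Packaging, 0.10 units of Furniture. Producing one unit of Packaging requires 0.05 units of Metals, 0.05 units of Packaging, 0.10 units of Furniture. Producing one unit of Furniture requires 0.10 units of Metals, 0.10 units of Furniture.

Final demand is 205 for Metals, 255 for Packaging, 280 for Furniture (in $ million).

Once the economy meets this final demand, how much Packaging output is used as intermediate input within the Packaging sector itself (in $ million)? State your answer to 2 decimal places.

z_PP = 15.69

I − A =
  [   0.90    -0.05    -0.10]
  [  -0.15     0.95     0.00]
  [  -0.10    -0.10     0.90]
Cofactors of I−A, C_ij = (−1)^(i+j)·(minor ij) (rows/columns in the sector order above):
  C_11 = (0.95)(0.90) − (0.00)(-0.10) = 0.8550
  C_12 = −[(-0.15)(0.90) − (0.00)(-0.10)] = 0.1350
  C_13 = (-0.15)(-0.10) − (0.95)(-0.10) = 0.1100
  C_21 = −[(-0.05)(0.90) − (-0.10)(-0.10)] = 0.0550
  C_22 = (0.90)(0.90) − (-0.10)(-0.10) = 0.8000
  C_23 = −[(0.90)(-0.10) − (-0.05)(-0.10)] = 0.0950
  C_31 = (-0.05)(0.00) − (-0.10)(0.95) = 0.0950
  C_32 = −[(0.90)(0.00) − (-0.10)(-0.15)] = 0.0150
  C_33 = (0.90)(0.95) − (-0.05)(-0.15) = 0.8475
det(I−A) = Σ_j (I−A)_1j·C_1j = (0.90)(0.8550) + (-0.05)(0.1350) + (-0.10)(0.1100) = 0.75175
adj(I−A) = Cᵀ =
  [ 0.8550   0.0550   0.0950]
  [ 0.1350   0.8000   0.0150]
  [ 0.1100   0.0950   0.8475]
(I − A)⁻¹ = adj(I−A) / det(I−A) ≈
  [   1.1373     0.0732     0.1264]
  [   0.1796     1.0642     0.0200]
  [   0.1463     0.1264     1.1274]
First solve x = (I − A)⁻¹ d = adj(I−A)·d / det(I−A); in particular x_P = (0.1350·205 + 0.8000·255 + 0.0150·280) / 0.75175 = 235.875 / 0.75175 ≈ 313.7679.
Intermediate flow from P to P: z_PP = a_PP · x_P = 0.05 × 235.875 / 0.75175 = 11.79375 / 0.75175 ≈ 15.69.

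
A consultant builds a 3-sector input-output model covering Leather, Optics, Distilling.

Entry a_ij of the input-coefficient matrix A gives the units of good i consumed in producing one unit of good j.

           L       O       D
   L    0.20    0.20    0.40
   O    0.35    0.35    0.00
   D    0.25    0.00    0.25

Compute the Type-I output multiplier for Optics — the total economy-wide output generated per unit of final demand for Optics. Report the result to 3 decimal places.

I − A =
  [   0.80    -0.20    -0.40]
  [  -0.35     0.65     0.00]
  [  -0.25     0.00     0.75]
Cofactors of I−A, C_ij = (−1)^(i+j)·(minor ij) (rows/columns in the sector order above):
  C_11 = (0.65)(0.75) − (0.00)(0.00) = 0.4875
  C_12 = −[(-0.35)(0.75) − (0.00)(-0.25)] = 0.2625
  C_13 = (-0.35)(0.00) − (0.65)(-0.25) = 0.1625
  C_21 = −[(-0.20)(0.75) − (-0.40)(0.00)] = 0.1500
  C_22 = (0.80)(0.75) − (-0.40)(-0.25) = 0.5000
  C_23 = −[(0.80)(0.00) − (-0.20)(-0.25)] = 0.0500
  C_31 = (-0.20)(0.00) − (-0.40)(0.65) = 0.2600
  C_32 = −[(0.80)(0.00) − (-0.40)(-0.35)] = 0.1400
  C_33 = (0.80)(0.65) − (-0.20)(-0.35) = 0.4500
det(I−A) = Σ_j (I−A)_1j·C_1j = (0.80)(0.4875) + (-0.20)(0.2625) + (-0.40)(0.1625) = 0.2725
adj(I−A) = Cᵀ =
  [ 0.4875   0.1500   0.2600]
  [ 0.2625   0.5000   0.1400]
  [ 0.1625   0.0500   0.4500]
(I − A)⁻¹ = adj(I−A) / det(I−A) ≈
  [   1.7890     0.5505     0.9541]
  [   0.9633     1.8349     0.5138]
  [   0.5963     0.1835     1.6514]
The output multiplier for sector j is the column-j sum of the Leontief inverse (I − A)⁻¹ = adj(I−A) / det(I−A).
Column O of adj(I−A): (0.1500, 0.5000, 0.0500); det(I−A) = 0.2725.
m_O = (0.1500 + 0.5000 + 0.0500) / 0.2725 = 0.70 / 0.2725 ≈ 2.569.

m_O = 2.569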